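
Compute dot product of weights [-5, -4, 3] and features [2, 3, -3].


Element-wise products:
-5 * 2 = -10
-4 * 3 = -12
3 * -3 = -9
Sum = -10 + -12 + -9
= -31

-31


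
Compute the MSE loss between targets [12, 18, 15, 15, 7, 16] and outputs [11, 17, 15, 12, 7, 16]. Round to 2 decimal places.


Differences: [1, 1, 0, 3, 0, 0]
Squared errors: [1, 1, 0, 9, 0, 0]
Sum of squared errors = 11
MSE = 11 / 6 = 1.83

1.83


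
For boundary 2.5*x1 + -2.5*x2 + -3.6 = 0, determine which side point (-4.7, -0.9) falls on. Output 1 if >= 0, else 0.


Compute 2.5 * -4.7 + -2.5 * -0.9 + -3.6
= -11.75 + 2.25 + -3.6
= -13.1
Since -13.1 < 0, the point is on the negative side.

0


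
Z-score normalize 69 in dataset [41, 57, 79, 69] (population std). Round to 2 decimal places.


Mean = (41 + 57 + 79 + 69) / 4 = 61.5
Variance = sum((x_i - mean)^2) / n = 200.75
Std = sqrt(200.75) = 14.1686
Z = (x - mean) / std
= (69 - 61.5) / 14.1686
= 7.5 / 14.1686
= 0.53

0.53


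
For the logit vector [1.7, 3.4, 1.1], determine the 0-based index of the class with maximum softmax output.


Softmax is a monotonic transformation, so it preserves the argmax.
We need to find the index of the maximum logit.
Index 0: 1.7
Index 1: 3.4
Index 2: 1.1
Maximum logit = 3.4 at index 1

1


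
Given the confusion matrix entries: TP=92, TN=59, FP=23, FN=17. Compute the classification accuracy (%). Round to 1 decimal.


Accuracy = (TP + TN) / (TP + TN + FP + FN) * 100
= (92 + 59) / (92 + 59 + 23 + 17)
= 151 / 191
= 0.7906
= 79.1%

79.1


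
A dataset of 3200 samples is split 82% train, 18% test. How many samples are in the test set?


Train samples = 3200 * 82% = 2624
Test samples = 3200 - 2624
= 576

576


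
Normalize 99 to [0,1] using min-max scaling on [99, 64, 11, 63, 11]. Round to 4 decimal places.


Min = 11, Max = 99
Range = 99 - 11 = 88
Scaled = (x - min) / (max - min)
= (99 - 11) / 88
= 88 / 88
= 1.0000

1.0000


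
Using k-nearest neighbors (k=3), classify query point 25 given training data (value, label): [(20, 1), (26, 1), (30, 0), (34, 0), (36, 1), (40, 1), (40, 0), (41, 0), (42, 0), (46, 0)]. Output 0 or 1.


Distances from query 25:
Point 26 (class 1): distance = 1
Point 30 (class 0): distance = 5
Point 20 (class 1): distance = 5
K=3 nearest neighbors: classes = [1, 0, 1]
Votes for class 1: 2 / 3
Majority vote => class 1

1


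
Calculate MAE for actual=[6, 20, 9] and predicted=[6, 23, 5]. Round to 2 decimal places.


Absolute errors: [0, 3, 4]
Sum of absolute errors = 7
MAE = 7 / 3 = 2.33

2.33


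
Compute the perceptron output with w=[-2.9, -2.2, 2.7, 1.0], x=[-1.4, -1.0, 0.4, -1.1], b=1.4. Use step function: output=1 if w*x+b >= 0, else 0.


z = w . x + b
= -2.9*-1.4 + -2.2*-1.0 + 2.7*0.4 + 1.0*-1.1 + 1.4
= 4.06 + 2.2 + 1.08 + -1.1 + 1.4
= 6.24 + 1.4
= 7.64
Since z = 7.64 >= 0, output = 1

1


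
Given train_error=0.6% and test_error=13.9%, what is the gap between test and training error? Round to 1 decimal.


Generalization gap = test_error - train_error
= 13.9 - 0.6
= 13.3%
A large gap suggests overfitting.

13.3


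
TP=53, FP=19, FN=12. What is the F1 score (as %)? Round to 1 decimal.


Precision = TP / (TP + FP) = 53 / 72 = 0.7361
Recall = TP / (TP + FN) = 53 / 65 = 0.8154
F1 = 2 * P * R / (P + R)
= 2 * 0.7361 * 0.8154 / (0.7361 + 0.8154)
= 1.2004 / 1.5515
= 0.7737
As percentage: 77.4%

77.4


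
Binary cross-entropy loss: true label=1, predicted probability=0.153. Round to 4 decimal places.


For y=1: Loss = -log(p)
= -log(0.153)
= -(-1.8773)
= 1.8773

1.8773


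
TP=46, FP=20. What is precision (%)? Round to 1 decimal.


Precision = TP / (TP + FP) * 100
= 46 / (46 + 20)
= 46 / 66
= 0.697
= 69.7%

69.7


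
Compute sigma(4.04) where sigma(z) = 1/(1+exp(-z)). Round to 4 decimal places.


sigmoid(z) = 1 / (1 + exp(-z))
exp(-(4.04)) = exp(-4.04) = 0.0176
1 + 0.0176 = 1.0176
1 / 1.0176 = 0.9827

0.9827


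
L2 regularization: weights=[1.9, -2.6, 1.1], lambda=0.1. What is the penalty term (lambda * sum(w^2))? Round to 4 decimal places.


Squaring each weight:
1.9^2 = 3.61
(-2.6)^2 = 6.76
1.1^2 = 1.21
Sum of squares = 11.58
Penalty = 0.1 * 11.58 = 1.1580

1.1580


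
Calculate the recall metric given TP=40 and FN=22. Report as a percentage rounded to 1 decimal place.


Recall = TP / (TP + FN) * 100
= 40 / (40 + 22)
= 40 / 62
= 0.6452
= 64.5%

64.5


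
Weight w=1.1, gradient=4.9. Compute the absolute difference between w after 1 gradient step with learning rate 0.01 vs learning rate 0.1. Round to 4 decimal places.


With lr=0.01: w_new = 1.1 - 0.01 * 4.9 = 1.051
With lr=0.1: w_new = 1.1 - 0.1 * 4.9 = 0.61
Absolute difference = |1.051 - 0.61|
= 0.4410

0.4410


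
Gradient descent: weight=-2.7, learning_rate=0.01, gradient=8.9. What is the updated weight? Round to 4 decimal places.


w_new = w_old - lr * gradient
= -2.7 - 0.01 * 8.9
= -2.7 - (0.089)
= -2.7890

-2.7890


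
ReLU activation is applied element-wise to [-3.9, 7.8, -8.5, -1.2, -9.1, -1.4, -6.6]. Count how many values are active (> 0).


ReLU(x) = max(0, x) for each element:
ReLU(-3.9) = 0
ReLU(7.8) = 7.8
ReLU(-8.5) = 0
ReLU(-1.2) = 0
ReLU(-9.1) = 0
ReLU(-1.4) = 0
ReLU(-6.6) = 0
Active neurons (>0): 1

1


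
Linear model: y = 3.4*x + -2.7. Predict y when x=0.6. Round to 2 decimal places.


y = 3.4 * 0.6 + (-2.7)
= 2.04 + (-2.7)
= -0.66

-0.66


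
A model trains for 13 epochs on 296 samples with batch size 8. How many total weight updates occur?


Iterations per epoch = 296 / 8 = 37
Total updates = iterations_per_epoch * epochs
= 37 * 13
= 481

481


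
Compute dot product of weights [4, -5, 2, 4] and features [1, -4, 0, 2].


Element-wise products:
4 * 1 = 4
-5 * -4 = 20
2 * 0 = 0
4 * 2 = 8
Sum = 4 + 20 + 0 + 8
= 32

32


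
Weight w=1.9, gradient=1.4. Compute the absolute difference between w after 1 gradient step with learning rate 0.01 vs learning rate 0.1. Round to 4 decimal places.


With lr=0.01: w_new = 1.9 - 0.01 * 1.4 = 1.886
With lr=0.1: w_new = 1.9 - 0.1 * 1.4 = 1.76
Absolute difference = |1.886 - 1.76|
= 0.1260

0.1260


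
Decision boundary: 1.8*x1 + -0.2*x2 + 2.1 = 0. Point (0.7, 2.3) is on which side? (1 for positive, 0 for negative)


Compute 1.8 * 0.7 + -0.2 * 2.3 + 2.1
= 1.26 + -0.46 + 2.1
= 2.9
Since 2.9 >= 0, the point is on the positive side.

1


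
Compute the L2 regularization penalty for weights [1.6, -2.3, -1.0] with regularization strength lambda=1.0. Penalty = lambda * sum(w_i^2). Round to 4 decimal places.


Squaring each weight:
1.6^2 = 2.56
(-2.3)^2 = 5.29
(-1.0)^2 = 1.0
Sum of squares = 8.85
Penalty = 1.0 * 8.85 = 8.8500

8.8500


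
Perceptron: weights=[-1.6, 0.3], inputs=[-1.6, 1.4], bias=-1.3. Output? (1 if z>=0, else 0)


z = w . x + b
= -1.6*-1.6 + 0.3*1.4 + -1.3
= 2.56 + 0.42 + -1.3
= 2.98 + -1.3
= 1.68
Since z = 1.68 >= 0, output = 1

1


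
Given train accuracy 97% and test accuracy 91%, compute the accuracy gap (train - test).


Gap = train_accuracy - test_accuracy
= 97 - 91
= 6%
This moderate gap may indicate mild overfitting.

6


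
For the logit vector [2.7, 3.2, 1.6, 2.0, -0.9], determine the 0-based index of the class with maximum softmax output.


Softmax is a monotonic transformation, so it preserves the argmax.
We need to find the index of the maximum logit.
Index 0: 2.7
Index 1: 3.2
Index 2: 1.6
Index 3: 2.0
Index 4: -0.9
Maximum logit = 3.2 at index 1

1


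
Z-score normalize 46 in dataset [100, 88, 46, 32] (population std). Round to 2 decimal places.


Mean = (100 + 88 + 46 + 32) / 4 = 66.5
Variance = sum((x_i - mean)^2) / n = 798.75
Std = sqrt(798.75) = 28.2622
Z = (x - mean) / std
= (46 - 66.5) / 28.2622
= -20.5 / 28.2622
= -0.73

-0.73


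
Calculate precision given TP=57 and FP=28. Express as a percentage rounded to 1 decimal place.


Precision = TP / (TP + FP) * 100
= 57 / (57 + 28)
= 57 / 85
= 0.6706
= 67.1%

67.1


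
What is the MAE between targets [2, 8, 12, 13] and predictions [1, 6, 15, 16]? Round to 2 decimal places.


Absolute errors: [1, 2, 3, 3]
Sum of absolute errors = 9
MAE = 9 / 4 = 2.25

2.25


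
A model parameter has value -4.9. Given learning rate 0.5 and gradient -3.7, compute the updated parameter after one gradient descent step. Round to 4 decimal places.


w_new = w_old - lr * gradient
= -4.9 - 0.5 * -3.7
= -4.9 - (-1.85)
= -3.0500

-3.0500


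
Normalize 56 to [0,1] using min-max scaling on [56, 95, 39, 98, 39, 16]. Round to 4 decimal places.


Min = 16, Max = 98
Range = 98 - 16 = 82
Scaled = (x - min) / (max - min)
= (56 - 16) / 82
= 40 / 82
= 0.4878

0.4878


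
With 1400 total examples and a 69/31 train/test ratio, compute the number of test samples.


Train samples = 1400 * 69% = 966
Test samples = 1400 - 966
= 434

434


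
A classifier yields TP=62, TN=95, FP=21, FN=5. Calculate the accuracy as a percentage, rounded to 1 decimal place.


Accuracy = (TP + TN) / (TP + TN + FP + FN) * 100
= (62 + 95) / (62 + 95 + 21 + 5)
= 157 / 183
= 0.8579
= 85.8%

85.8


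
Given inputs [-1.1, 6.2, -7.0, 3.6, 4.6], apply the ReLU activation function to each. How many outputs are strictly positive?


ReLU(x) = max(0, x) for each element:
ReLU(-1.1) = 0
ReLU(6.2) = 6.2
ReLU(-7.0) = 0
ReLU(3.6) = 3.6
ReLU(4.6) = 4.6
Active neurons (>0): 3

3


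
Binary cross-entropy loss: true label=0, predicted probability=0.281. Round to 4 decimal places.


For y=0: Loss = -log(1-p)
= -log(1 - 0.281)
= -log(0.719)
= -(-0.3299)
= 0.3299

0.3299


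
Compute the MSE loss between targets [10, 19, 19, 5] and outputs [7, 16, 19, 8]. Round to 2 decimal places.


Differences: [3, 3, 0, -3]
Squared errors: [9, 9, 0, 9]
Sum of squared errors = 27
MSE = 27 / 4 = 6.75

6.75


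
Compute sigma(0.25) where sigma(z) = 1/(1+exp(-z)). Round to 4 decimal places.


sigmoid(z) = 1 / (1 + exp(-z))
exp(-(0.25)) = exp(-0.25) = 0.7788
1 + 0.7788 = 1.7788
1 / 1.7788 = 0.5622

0.5622


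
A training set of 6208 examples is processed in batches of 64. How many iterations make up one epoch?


Iterations per epoch = dataset_size / batch_size
= 6208 / 64
= 97

97


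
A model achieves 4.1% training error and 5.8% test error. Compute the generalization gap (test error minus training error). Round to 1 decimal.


Generalization gap = test_error - train_error
= 5.8 - 4.1
= 1.7%
A small gap suggests good generalization.

1.7


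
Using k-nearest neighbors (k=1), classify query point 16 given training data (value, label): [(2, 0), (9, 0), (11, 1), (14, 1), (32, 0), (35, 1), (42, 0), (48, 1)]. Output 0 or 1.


Distances from query 16:
Point 14 (class 1): distance = 2
K=1 nearest neighbors: classes = [1]
Votes for class 1: 1 / 1
Majority vote => class 1

1


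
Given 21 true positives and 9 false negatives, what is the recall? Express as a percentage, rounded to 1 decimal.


Recall = TP / (TP + FN) * 100
= 21 / (21 + 9)
= 21 / 30
= 0.7
= 70.0%

70.0


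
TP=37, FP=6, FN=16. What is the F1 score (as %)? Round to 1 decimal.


Precision = TP / (TP + FP) = 37 / 43 = 0.8605
Recall = TP / (TP + FN) = 37 / 53 = 0.6981
F1 = 2 * P * R / (P + R)
= 2 * 0.8605 * 0.6981 / (0.8605 + 0.6981)
= 1.2014 / 1.5586
= 0.7708
As percentage: 77.1%

77.1


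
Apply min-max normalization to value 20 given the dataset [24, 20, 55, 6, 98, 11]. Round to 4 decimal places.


Min = 6, Max = 98
Range = 98 - 6 = 92
Scaled = (x - min) / (max - min)
= (20 - 6) / 92
= 14 / 92
= 0.1522

0.1522


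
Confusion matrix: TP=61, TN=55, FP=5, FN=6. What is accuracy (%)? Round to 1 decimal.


Accuracy = (TP + TN) / (TP + TN + FP + FN) * 100
= (61 + 55) / (61 + 55 + 5 + 6)
= 116 / 127
= 0.9134
= 91.3%

91.3


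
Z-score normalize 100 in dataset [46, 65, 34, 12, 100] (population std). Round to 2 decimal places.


Mean = (46 + 65 + 34 + 12 + 100) / 5 = 51.4
Variance = sum((x_i - mean)^2) / n = 886.24
Std = sqrt(886.24) = 29.7698
Z = (x - mean) / std
= (100 - 51.4) / 29.7698
= 48.6 / 29.7698
= 1.63

1.63


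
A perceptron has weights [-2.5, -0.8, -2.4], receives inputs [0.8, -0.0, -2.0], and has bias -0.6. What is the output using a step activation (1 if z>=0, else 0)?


z = w . x + b
= -2.5*0.8 + -0.8*-0.0 + -2.4*-2.0 + -0.6
= -2.0 + 0.0 + 4.8 + -0.6
= 2.8 + -0.6
= 2.2
Since z = 2.2 >= 0, output = 1

1


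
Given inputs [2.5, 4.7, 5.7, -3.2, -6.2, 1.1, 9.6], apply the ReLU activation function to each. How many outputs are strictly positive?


ReLU(x) = max(0, x) for each element:
ReLU(2.5) = 2.5
ReLU(4.7) = 4.7
ReLU(5.7) = 5.7
ReLU(-3.2) = 0
ReLU(-6.2) = 0
ReLU(1.1) = 1.1
ReLU(9.6) = 9.6
Active neurons (>0): 5

5


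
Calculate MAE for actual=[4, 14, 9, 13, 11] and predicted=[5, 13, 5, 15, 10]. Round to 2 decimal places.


Absolute errors: [1, 1, 4, 2, 1]
Sum of absolute errors = 9
MAE = 9 / 5 = 1.80

1.80


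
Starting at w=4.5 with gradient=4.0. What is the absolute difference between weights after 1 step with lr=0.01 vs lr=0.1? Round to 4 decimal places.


With lr=0.01: w_new = 4.5 - 0.01 * 4.0 = 4.46
With lr=0.1: w_new = 4.5 - 0.1 * 4.0 = 4.1
Absolute difference = |4.46 - 4.1|
= 0.3600

0.3600


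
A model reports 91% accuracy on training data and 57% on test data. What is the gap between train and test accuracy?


Gap = train_accuracy - test_accuracy
= 91 - 57
= 34%
This large gap strongly indicates overfitting.

34


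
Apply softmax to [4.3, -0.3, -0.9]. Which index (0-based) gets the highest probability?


Softmax is a monotonic transformation, so it preserves the argmax.
We need to find the index of the maximum logit.
Index 0: 4.3
Index 1: -0.3
Index 2: -0.9
Maximum logit = 4.3 at index 0

0


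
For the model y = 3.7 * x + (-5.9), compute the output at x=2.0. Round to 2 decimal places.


y = 3.7 * 2.0 + (-5.9)
= 7.4 + (-5.9)
= 1.50

1.50


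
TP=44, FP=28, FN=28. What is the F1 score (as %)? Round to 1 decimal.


Precision = TP / (TP + FP) = 44 / 72 = 0.6111
Recall = TP / (TP + FN) = 44 / 72 = 0.6111
F1 = 2 * P * R / (P + R)
= 2 * 0.6111 * 0.6111 / (0.6111 + 0.6111)
= 0.7469 / 1.2222
= 0.6111
As percentage: 61.1%

61.1


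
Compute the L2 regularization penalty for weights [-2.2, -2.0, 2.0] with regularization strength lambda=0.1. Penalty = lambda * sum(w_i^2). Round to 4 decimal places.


Squaring each weight:
(-2.2)^2 = 4.84
(-2.0)^2 = 4.0
2.0^2 = 4.0
Sum of squares = 12.84
Penalty = 0.1 * 12.84 = 1.2840

1.2840


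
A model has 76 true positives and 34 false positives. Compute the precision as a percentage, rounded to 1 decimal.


Precision = TP / (TP + FP) * 100
= 76 / (76 + 34)
= 76 / 110
= 0.6909
= 69.1%

69.1


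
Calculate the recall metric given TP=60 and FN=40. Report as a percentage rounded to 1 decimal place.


Recall = TP / (TP + FN) * 100
= 60 / (60 + 40)
= 60 / 100
= 0.6
= 60.0%

60.0


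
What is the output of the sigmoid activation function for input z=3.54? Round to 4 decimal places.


sigmoid(z) = 1 / (1 + exp(-z))
exp(-(3.54)) = exp(-3.54) = 0.029
1 + 0.029 = 1.029
1 / 1.029 = 0.9718

0.9718


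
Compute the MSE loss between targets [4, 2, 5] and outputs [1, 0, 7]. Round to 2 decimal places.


Differences: [3, 2, -2]
Squared errors: [9, 4, 4]
Sum of squared errors = 17
MSE = 17 / 3 = 5.67

5.67


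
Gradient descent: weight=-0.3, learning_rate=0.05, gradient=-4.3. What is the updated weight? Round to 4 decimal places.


w_new = w_old - lr * gradient
= -0.3 - 0.05 * -4.3
= -0.3 - (-0.215)
= -0.0850

-0.0850


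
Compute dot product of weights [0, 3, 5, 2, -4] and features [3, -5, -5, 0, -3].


Element-wise products:
0 * 3 = 0
3 * -5 = -15
5 * -5 = -25
2 * 0 = 0
-4 * -3 = 12
Sum = 0 + -15 + -25 + 0 + 12
= -28

-28


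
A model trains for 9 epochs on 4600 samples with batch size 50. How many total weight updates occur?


Iterations per epoch = 4600 / 50 = 92
Total updates = iterations_per_epoch * epochs
= 92 * 9
= 828

828


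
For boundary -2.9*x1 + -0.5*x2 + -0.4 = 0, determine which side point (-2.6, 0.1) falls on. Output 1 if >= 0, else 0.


Compute -2.9 * -2.6 + -0.5 * 0.1 + -0.4
= 7.54 + -0.05 + -0.4
= 7.09
Since 7.09 >= 0, the point is on the positive side.

1


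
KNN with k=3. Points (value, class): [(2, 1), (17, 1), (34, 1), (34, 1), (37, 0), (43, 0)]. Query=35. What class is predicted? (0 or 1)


Distances from query 35:
Point 34 (class 1): distance = 1
Point 34 (class 1): distance = 1
Point 37 (class 0): distance = 2
K=3 nearest neighbors: classes = [1, 1, 0]
Votes for class 1: 2 / 3
Majority vote => class 1

1


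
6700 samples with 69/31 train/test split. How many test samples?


Train samples = 6700 * 69% = 4623
Test samples = 6700 - 4623
= 2077

2077


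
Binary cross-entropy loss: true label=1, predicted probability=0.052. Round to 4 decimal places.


For y=1: Loss = -log(p)
= -log(0.052)
= -(-2.9565)
= 2.9565

2.9565


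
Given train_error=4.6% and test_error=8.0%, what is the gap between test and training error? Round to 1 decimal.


Generalization gap = test_error - train_error
= 8.0 - 4.6
= 3.4%
A moderate gap.

3.4


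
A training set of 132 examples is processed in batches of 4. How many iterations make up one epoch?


Iterations per epoch = dataset_size / batch_size
= 132 / 4
= 33

33


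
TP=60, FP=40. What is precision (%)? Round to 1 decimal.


Precision = TP / (TP + FP) * 100
= 60 / (60 + 40)
= 60 / 100
= 0.6
= 60.0%

60.0


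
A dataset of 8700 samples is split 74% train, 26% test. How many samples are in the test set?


Train samples = 8700 * 74% = 6438
Test samples = 8700 - 6438
= 2262

2262


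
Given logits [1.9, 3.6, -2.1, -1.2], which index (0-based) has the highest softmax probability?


Softmax is a monotonic transformation, so it preserves the argmax.
We need to find the index of the maximum logit.
Index 0: 1.9
Index 1: 3.6
Index 2: -2.1
Index 3: -1.2
Maximum logit = 3.6 at index 1

1


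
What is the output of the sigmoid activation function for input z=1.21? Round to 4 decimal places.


sigmoid(z) = 1 / (1 + exp(-z))
exp(-(1.21)) = exp(-1.21) = 0.2982
1 + 0.2982 = 1.2982
1 / 1.2982 = 0.7703

0.7703


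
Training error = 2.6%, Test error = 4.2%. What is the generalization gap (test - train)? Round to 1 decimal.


Generalization gap = test_error - train_error
= 4.2 - 2.6
= 1.6%
A small gap suggests good generalization.

1.6


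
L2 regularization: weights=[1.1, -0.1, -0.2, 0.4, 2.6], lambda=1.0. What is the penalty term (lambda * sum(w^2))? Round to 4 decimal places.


Squaring each weight:
1.1^2 = 1.21
(-0.1)^2 = 0.01
(-0.2)^2 = 0.04
0.4^2 = 0.16
2.6^2 = 6.76
Sum of squares = 8.18
Penalty = 1.0 * 8.18 = 8.1800

8.1800


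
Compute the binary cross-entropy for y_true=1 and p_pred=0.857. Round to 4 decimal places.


For y=1: Loss = -log(p)
= -log(0.857)
= -(-0.1543)
= 0.1543

0.1543


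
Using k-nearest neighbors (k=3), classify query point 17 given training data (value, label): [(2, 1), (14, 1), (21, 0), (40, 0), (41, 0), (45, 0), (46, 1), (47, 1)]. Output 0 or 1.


Distances from query 17:
Point 14 (class 1): distance = 3
Point 21 (class 0): distance = 4
Point 2 (class 1): distance = 15
K=3 nearest neighbors: classes = [1, 0, 1]
Votes for class 1: 2 / 3
Majority vote => class 1

1


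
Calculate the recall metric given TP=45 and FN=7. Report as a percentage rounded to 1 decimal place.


Recall = TP / (TP + FN) * 100
= 45 / (45 + 7)
= 45 / 52
= 0.8654
= 86.5%

86.5


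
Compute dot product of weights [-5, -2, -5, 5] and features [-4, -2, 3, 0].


Element-wise products:
-5 * -4 = 20
-2 * -2 = 4
-5 * 3 = -15
5 * 0 = 0
Sum = 20 + 4 + -15 + 0
= 9

9


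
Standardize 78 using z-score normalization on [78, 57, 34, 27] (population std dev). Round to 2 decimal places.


Mean = (78 + 57 + 34 + 27) / 4 = 49.0
Variance = sum((x_i - mean)^2) / n = 403.5
Std = sqrt(403.5) = 20.0873
Z = (x - mean) / std
= (78 - 49.0) / 20.0873
= 29.0 / 20.0873
= 1.44

1.44


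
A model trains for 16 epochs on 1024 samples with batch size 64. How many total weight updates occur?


Iterations per epoch = 1024 / 64 = 16
Total updates = iterations_per_epoch * epochs
= 16 * 16
= 256

256


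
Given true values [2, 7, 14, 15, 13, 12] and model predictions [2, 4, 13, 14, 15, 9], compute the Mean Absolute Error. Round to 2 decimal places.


Absolute errors: [0, 3, 1, 1, 2, 3]
Sum of absolute errors = 10
MAE = 10 / 6 = 1.67

1.67


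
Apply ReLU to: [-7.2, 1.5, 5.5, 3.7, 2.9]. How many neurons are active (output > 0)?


ReLU(x) = max(0, x) for each element:
ReLU(-7.2) = 0
ReLU(1.5) = 1.5
ReLU(5.5) = 5.5
ReLU(3.7) = 3.7
ReLU(2.9) = 2.9
Active neurons (>0): 4

4


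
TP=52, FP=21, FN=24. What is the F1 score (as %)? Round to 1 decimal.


Precision = TP / (TP + FP) = 52 / 73 = 0.7123
Recall = TP / (TP + FN) = 52 / 76 = 0.6842
F1 = 2 * P * R / (P + R)
= 2 * 0.7123 * 0.6842 / (0.7123 + 0.6842)
= 0.9748 / 1.3965
= 0.698
As percentage: 69.8%

69.8


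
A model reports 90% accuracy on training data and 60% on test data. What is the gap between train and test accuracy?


Gap = train_accuracy - test_accuracy
= 90 - 60
= 30%
This large gap strongly indicates overfitting.

30


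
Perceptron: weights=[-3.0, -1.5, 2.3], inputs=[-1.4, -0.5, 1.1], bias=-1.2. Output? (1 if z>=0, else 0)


z = w . x + b
= -3.0*-1.4 + -1.5*-0.5 + 2.3*1.1 + -1.2
= 4.2 + 0.75 + 2.53 + -1.2
= 7.48 + -1.2
= 6.28
Since z = 6.28 >= 0, output = 1

1


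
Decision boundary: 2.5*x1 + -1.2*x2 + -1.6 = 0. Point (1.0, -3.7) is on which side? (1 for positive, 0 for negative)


Compute 2.5 * 1.0 + -1.2 * -3.7 + -1.6
= 2.5 + 4.44 + -1.6
= 5.34
Since 5.34 >= 0, the point is on the positive side.

1


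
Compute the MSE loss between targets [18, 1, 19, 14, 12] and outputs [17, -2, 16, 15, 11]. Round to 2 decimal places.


Differences: [1, 3, 3, -1, 1]
Squared errors: [1, 9, 9, 1, 1]
Sum of squared errors = 21
MSE = 21 / 5 = 4.20

4.20


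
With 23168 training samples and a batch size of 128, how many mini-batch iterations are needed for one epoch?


Iterations per epoch = dataset_size / batch_size
= 23168 / 128
= 181

181


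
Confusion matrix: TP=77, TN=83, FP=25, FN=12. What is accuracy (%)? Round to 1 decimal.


Accuracy = (TP + TN) / (TP + TN + FP + FN) * 100
= (77 + 83) / (77 + 83 + 25 + 12)
= 160 / 197
= 0.8122
= 81.2%

81.2


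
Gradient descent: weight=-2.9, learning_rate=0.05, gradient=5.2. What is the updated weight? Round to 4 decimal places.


w_new = w_old - lr * gradient
= -2.9 - 0.05 * 5.2
= -2.9 - (0.26)
= -3.1600

-3.1600


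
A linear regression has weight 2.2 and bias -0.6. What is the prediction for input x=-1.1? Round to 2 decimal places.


y = 2.2 * -1.1 + (-0.6)
= -2.42 + (-0.6)
= -3.02

-3.02


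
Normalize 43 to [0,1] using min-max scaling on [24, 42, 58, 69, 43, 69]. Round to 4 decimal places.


Min = 24, Max = 69
Range = 69 - 24 = 45
Scaled = (x - min) / (max - min)
= (43 - 24) / 45
= 19 / 45
= 0.4222

0.4222


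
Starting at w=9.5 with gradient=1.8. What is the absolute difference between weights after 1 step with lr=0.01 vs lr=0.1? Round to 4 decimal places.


With lr=0.01: w_new = 9.5 - 0.01 * 1.8 = 9.482
With lr=0.1: w_new = 9.5 - 0.1 * 1.8 = 9.32
Absolute difference = |9.482 - 9.32|
= 0.1620

0.1620


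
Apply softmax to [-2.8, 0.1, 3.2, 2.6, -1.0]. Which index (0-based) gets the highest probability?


Softmax is a monotonic transformation, so it preserves the argmax.
We need to find the index of the maximum logit.
Index 0: -2.8
Index 1: 0.1
Index 2: 3.2
Index 3: 2.6
Index 4: -1.0
Maximum logit = 3.2 at index 2

2


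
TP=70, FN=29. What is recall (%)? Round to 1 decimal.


Recall = TP / (TP + FN) * 100
= 70 / (70 + 29)
= 70 / 99
= 0.7071
= 70.7%

70.7


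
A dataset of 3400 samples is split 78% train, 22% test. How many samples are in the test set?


Train samples = 3400 * 78% = 2652
Test samples = 3400 - 2652
= 748

748


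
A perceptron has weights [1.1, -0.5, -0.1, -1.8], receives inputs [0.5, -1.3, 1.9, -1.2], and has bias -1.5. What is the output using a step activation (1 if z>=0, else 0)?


z = w . x + b
= 1.1*0.5 + -0.5*-1.3 + -0.1*1.9 + -1.8*-1.2 + -1.5
= 0.55 + 0.65 + -0.19 + 2.16 + -1.5
= 3.17 + -1.5
= 1.67
Since z = 1.67 >= 0, output = 1

1


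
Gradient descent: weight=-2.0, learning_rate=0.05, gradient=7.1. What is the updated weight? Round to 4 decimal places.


w_new = w_old - lr * gradient
= -2.0 - 0.05 * 7.1
= -2.0 - (0.355)
= -2.3550

-2.3550


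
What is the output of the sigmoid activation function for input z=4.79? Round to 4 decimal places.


sigmoid(z) = 1 / (1 + exp(-z))
exp(-(4.79)) = exp(-4.79) = 0.0083
1 + 0.0083 = 1.0083
1 / 1.0083 = 0.9918

0.9918


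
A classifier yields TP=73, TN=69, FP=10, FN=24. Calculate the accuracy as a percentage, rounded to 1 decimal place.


Accuracy = (TP + TN) / (TP + TN + FP + FN) * 100
= (73 + 69) / (73 + 69 + 10 + 24)
= 142 / 176
= 0.8068
= 80.7%

80.7


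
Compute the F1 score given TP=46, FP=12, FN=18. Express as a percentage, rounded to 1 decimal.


Precision = TP / (TP + FP) = 46 / 58 = 0.7931
Recall = TP / (TP + FN) = 46 / 64 = 0.7188
F1 = 2 * P * R / (P + R)
= 2 * 0.7931 * 0.7188 / (0.7931 + 0.7188)
= 1.1401 / 1.5119
= 0.7541
As percentage: 75.4%

75.4


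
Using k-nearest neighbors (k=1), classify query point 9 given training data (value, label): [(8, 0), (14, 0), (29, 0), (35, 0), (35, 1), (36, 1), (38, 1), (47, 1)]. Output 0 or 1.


Distances from query 9:
Point 8 (class 0): distance = 1
K=1 nearest neighbors: classes = [0]
Votes for class 1: 0 / 1
Majority vote => class 0

0


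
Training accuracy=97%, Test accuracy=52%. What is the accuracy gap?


Gap = train_accuracy - test_accuracy
= 97 - 52
= 45%
This large gap strongly indicates overfitting.

45


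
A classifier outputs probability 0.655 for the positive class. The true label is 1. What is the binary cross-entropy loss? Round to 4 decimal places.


For y=1: Loss = -log(p)
= -log(0.655)
= -(-0.4231)
= 0.4231

0.4231


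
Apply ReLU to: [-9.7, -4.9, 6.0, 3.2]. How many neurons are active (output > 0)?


ReLU(x) = max(0, x) for each element:
ReLU(-9.7) = 0
ReLU(-4.9) = 0
ReLU(6.0) = 6.0
ReLU(3.2) = 3.2
Active neurons (>0): 2

2


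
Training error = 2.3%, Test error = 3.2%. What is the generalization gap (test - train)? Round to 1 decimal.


Generalization gap = test_error - train_error
= 3.2 - 2.3
= 0.9%
A small gap suggests good generalization.

0.9


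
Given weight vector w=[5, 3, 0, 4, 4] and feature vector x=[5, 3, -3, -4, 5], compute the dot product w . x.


Element-wise products:
5 * 5 = 25
3 * 3 = 9
0 * -3 = 0
4 * -4 = -16
4 * 5 = 20
Sum = 25 + 9 + 0 + -16 + 20
= 38

38


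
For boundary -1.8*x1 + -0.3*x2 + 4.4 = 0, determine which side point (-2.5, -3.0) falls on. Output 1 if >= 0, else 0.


Compute -1.8 * -2.5 + -0.3 * -3.0 + 4.4
= 4.5 + 0.9 + 4.4
= 9.8
Since 9.8 >= 0, the point is on the positive side.

1


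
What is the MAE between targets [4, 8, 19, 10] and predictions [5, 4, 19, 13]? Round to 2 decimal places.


Absolute errors: [1, 4, 0, 3]
Sum of absolute errors = 8
MAE = 8 / 4 = 2.00

2.00


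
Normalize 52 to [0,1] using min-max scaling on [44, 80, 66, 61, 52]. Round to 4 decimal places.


Min = 44, Max = 80
Range = 80 - 44 = 36
Scaled = (x - min) / (max - min)
= (52 - 44) / 36
= 8 / 36
= 0.2222

0.2222


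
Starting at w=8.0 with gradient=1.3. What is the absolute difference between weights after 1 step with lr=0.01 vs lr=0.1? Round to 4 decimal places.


With lr=0.01: w_new = 8.0 - 0.01 * 1.3 = 7.987
With lr=0.1: w_new = 8.0 - 0.1 * 1.3 = 7.87
Absolute difference = |7.987 - 7.87|
= 0.1170

0.1170


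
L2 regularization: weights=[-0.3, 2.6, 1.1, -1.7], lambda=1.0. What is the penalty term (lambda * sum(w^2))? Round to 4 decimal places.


Squaring each weight:
(-0.3)^2 = 0.09
2.6^2 = 6.76
1.1^2 = 1.21
(-1.7)^2 = 2.89
Sum of squares = 10.95
Penalty = 1.0 * 10.95 = 10.9500

10.9500


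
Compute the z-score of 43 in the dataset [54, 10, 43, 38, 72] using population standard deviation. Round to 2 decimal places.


Mean = (54 + 10 + 43 + 38 + 72) / 5 = 43.4
Variance = sum((x_i - mean)^2) / n = 415.04
Std = sqrt(415.04) = 20.3725
Z = (x - mean) / std
= (43 - 43.4) / 20.3725
= -0.4 / 20.3725
= -0.02

-0.02


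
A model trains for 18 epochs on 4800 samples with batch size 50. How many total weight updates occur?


Iterations per epoch = 4800 / 50 = 96
Total updates = iterations_per_epoch * epochs
= 96 * 18
= 1728

1728


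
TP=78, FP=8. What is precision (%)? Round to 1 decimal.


Precision = TP / (TP + FP) * 100
= 78 / (78 + 8)
= 78 / 86
= 0.907
= 90.7%

90.7


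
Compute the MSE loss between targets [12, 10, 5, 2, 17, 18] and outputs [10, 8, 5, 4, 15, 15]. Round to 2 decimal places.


Differences: [2, 2, 0, -2, 2, 3]
Squared errors: [4, 4, 0, 4, 4, 9]
Sum of squared errors = 25
MSE = 25 / 6 = 4.17

4.17


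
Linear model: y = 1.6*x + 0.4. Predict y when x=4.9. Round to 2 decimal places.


y = 1.6 * 4.9 + (0.4)
= 7.84 + (0.4)
= 8.24

8.24


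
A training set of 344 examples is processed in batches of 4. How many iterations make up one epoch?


Iterations per epoch = dataset_size / batch_size
= 344 / 4
= 86

86


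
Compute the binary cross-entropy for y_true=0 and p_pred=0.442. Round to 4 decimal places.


For y=0: Loss = -log(1-p)
= -log(1 - 0.442)
= -log(0.558)
= -(-0.5834)
= 0.5834

0.5834


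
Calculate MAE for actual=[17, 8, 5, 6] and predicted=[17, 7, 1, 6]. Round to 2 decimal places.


Absolute errors: [0, 1, 4, 0]
Sum of absolute errors = 5
MAE = 5 / 4 = 1.25

1.25


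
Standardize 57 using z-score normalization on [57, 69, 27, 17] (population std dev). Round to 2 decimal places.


Mean = (57 + 69 + 27 + 17) / 4 = 42.5
Variance = sum((x_i - mean)^2) / n = 450.75
Std = sqrt(450.75) = 21.2309
Z = (x - mean) / std
= (57 - 42.5) / 21.2309
= 14.5 / 21.2309
= 0.68

0.68


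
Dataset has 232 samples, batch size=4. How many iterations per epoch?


Iterations per epoch = dataset_size / batch_size
= 232 / 4
= 58

58


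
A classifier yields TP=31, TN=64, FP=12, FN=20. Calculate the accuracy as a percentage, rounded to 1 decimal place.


Accuracy = (TP + TN) / (TP + TN + FP + FN) * 100
= (31 + 64) / (31 + 64 + 12 + 20)
= 95 / 127
= 0.748
= 74.8%

74.8


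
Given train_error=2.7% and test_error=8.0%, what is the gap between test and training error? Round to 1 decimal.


Generalization gap = test_error - train_error
= 8.0 - 2.7
= 5.3%
A moderate gap.

5.3


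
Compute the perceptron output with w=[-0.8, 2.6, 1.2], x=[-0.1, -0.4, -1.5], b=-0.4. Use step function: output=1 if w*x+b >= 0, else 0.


z = w . x + b
= -0.8*-0.1 + 2.6*-0.4 + 1.2*-1.5 + -0.4
= 0.08 + -1.04 + -1.8 + -0.4
= -2.76 + -0.4
= -3.16
Since z = -3.16 < 0, output = 0

0


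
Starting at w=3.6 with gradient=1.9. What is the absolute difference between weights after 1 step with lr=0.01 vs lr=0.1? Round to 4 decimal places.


With lr=0.01: w_new = 3.6 - 0.01 * 1.9 = 3.581
With lr=0.1: w_new = 3.6 - 0.1 * 1.9 = 3.41
Absolute difference = |3.581 - 3.41|
= 0.1710

0.1710


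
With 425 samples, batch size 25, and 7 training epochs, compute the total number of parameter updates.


Iterations per epoch = 425 / 25 = 17
Total updates = iterations_per_epoch * epochs
= 17 * 7
= 119

119


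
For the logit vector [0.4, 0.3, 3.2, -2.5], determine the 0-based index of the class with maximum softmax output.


Softmax is a monotonic transformation, so it preserves the argmax.
We need to find the index of the maximum logit.
Index 0: 0.4
Index 1: 0.3
Index 2: 3.2
Index 3: -2.5
Maximum logit = 3.2 at index 2

2


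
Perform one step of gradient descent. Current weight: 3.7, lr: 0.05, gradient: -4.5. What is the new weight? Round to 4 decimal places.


w_new = w_old - lr * gradient
= 3.7 - 0.05 * -4.5
= 3.7 - (-0.225)
= 3.9250

3.9250


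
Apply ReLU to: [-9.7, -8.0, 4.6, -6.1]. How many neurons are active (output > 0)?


ReLU(x) = max(0, x) for each element:
ReLU(-9.7) = 0
ReLU(-8.0) = 0
ReLU(4.6) = 4.6
ReLU(-6.1) = 0
Active neurons (>0): 1

1


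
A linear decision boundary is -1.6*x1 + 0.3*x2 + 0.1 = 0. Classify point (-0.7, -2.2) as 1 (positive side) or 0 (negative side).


Compute -1.6 * -0.7 + 0.3 * -2.2 + 0.1
= 1.12 + -0.66 + 0.1
= 0.56
Since 0.56 >= 0, the point is on the positive side.

1


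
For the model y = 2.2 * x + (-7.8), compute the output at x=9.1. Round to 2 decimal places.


y = 2.2 * 9.1 + (-7.8)
= 20.02 + (-7.8)
= 12.22

12.22


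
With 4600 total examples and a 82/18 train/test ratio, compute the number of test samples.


Train samples = 4600 * 82% = 3772
Test samples = 4600 - 3772
= 828

828


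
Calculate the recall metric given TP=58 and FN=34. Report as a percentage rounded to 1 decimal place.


Recall = TP / (TP + FN) * 100
= 58 / (58 + 34)
= 58 / 92
= 0.6304
= 63.0%

63.0


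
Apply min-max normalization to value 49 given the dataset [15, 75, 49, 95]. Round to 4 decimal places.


Min = 15, Max = 95
Range = 95 - 15 = 80
Scaled = (x - min) / (max - min)
= (49 - 15) / 80
= 34 / 80
= 0.4250

0.4250


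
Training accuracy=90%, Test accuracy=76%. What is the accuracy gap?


Gap = train_accuracy - test_accuracy
= 90 - 76
= 14%
This gap suggests the model is overfitting.

14


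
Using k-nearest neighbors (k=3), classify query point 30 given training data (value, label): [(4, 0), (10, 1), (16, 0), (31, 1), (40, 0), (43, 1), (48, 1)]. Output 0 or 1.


Distances from query 30:
Point 31 (class 1): distance = 1
Point 40 (class 0): distance = 10
Point 43 (class 1): distance = 13
K=3 nearest neighbors: classes = [1, 0, 1]
Votes for class 1: 2 / 3
Majority vote => class 1

1


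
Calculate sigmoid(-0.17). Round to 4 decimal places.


sigmoid(z) = 1 / (1 + exp(-z))
exp(-(-0.17)) = exp(0.17) = 1.1853
1 + 1.1853 = 2.1853
1 / 2.1853 = 0.4576

0.4576


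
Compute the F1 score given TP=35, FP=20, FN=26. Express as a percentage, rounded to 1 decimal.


Precision = TP / (TP + FP) = 35 / 55 = 0.6364
Recall = TP / (TP + FN) = 35 / 61 = 0.5738
F1 = 2 * P * R / (P + R)
= 2 * 0.6364 * 0.5738 / (0.6364 + 0.5738)
= 0.7303 / 1.2101
= 0.6034
As percentage: 60.3%

60.3


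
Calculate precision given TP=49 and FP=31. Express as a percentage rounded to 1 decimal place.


Precision = TP / (TP + FP) * 100
= 49 / (49 + 31)
= 49 / 80
= 0.6125
= 61.3%

61.3


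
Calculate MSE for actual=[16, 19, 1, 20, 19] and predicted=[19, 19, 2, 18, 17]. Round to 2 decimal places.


Differences: [-3, 0, -1, 2, 2]
Squared errors: [9, 0, 1, 4, 4]
Sum of squared errors = 18
MSE = 18 / 5 = 3.60

3.60


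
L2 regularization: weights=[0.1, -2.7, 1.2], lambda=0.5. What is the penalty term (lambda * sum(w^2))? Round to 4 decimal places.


Squaring each weight:
0.1^2 = 0.01
(-2.7)^2 = 7.29
1.2^2 = 1.44
Sum of squares = 8.74
Penalty = 0.5 * 8.74 = 4.3700

4.3700


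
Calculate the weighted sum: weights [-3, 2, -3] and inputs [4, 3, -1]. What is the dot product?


Element-wise products:
-3 * 4 = -12
2 * 3 = 6
-3 * -1 = 3
Sum = -12 + 6 + 3
= -3

-3


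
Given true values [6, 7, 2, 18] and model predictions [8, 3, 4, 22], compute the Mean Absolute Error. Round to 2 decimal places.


Absolute errors: [2, 4, 2, 4]
Sum of absolute errors = 12
MAE = 12 / 4 = 3.00

3.00


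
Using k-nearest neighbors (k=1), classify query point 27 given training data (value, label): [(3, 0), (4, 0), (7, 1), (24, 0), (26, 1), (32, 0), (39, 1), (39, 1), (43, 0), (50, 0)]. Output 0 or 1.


Distances from query 27:
Point 26 (class 1): distance = 1
K=1 nearest neighbors: classes = [1]
Votes for class 1: 1 / 1
Majority vote => class 1

1


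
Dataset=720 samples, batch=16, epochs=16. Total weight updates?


Iterations per epoch = 720 / 16 = 45
Total updates = iterations_per_epoch * epochs
= 45 * 16
= 720

720


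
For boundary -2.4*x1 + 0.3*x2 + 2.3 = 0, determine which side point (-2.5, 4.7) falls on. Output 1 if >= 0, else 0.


Compute -2.4 * -2.5 + 0.3 * 4.7 + 2.3
= 6.0 + 1.41 + 2.3
= 9.71
Since 9.71 >= 0, the point is on the positive side.

1


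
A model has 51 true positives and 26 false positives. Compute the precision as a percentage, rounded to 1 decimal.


Precision = TP / (TP + FP) * 100
= 51 / (51 + 26)
= 51 / 77
= 0.6623
= 66.2%

66.2


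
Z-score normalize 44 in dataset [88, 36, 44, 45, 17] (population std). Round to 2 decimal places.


Mean = (88 + 36 + 44 + 45 + 17) / 5 = 46.0
Variance = sum((x_i - mean)^2) / n = 542.0
Std = sqrt(542.0) = 23.2809
Z = (x - mean) / std
= (44 - 46.0) / 23.2809
= -2.0 / 23.2809
= -0.09

-0.09


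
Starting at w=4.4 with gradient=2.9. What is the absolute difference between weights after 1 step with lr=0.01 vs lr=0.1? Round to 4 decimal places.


With lr=0.01: w_new = 4.4 - 0.01 * 2.9 = 4.371
With lr=0.1: w_new = 4.4 - 0.1 * 2.9 = 4.11
Absolute difference = |4.371 - 4.11|
= 0.2610

0.2610


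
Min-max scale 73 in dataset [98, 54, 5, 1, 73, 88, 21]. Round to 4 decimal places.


Min = 1, Max = 98
Range = 98 - 1 = 97
Scaled = (x - min) / (max - min)
= (73 - 1) / 97
= 72 / 97
= 0.7423

0.7423


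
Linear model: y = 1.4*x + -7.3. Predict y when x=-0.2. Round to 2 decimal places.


y = 1.4 * -0.2 + (-7.3)
= -0.28 + (-7.3)
= -7.58

-7.58


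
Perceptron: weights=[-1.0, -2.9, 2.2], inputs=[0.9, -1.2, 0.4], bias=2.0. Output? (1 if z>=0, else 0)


z = w . x + b
= -1.0*0.9 + -2.9*-1.2 + 2.2*0.4 + 2.0
= -0.9 + 3.48 + 0.88 + 2.0
= 3.46 + 2.0
= 5.46
Since z = 5.46 >= 0, output = 1

1


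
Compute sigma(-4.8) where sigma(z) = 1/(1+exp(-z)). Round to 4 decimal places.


sigmoid(z) = 1 / (1 + exp(-z))
exp(-(-4.8)) = exp(4.8) = 121.5104
1 + 121.5104 = 122.5104
1 / 122.5104 = 0.0082

0.0082


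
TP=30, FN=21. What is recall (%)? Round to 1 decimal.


Recall = TP / (TP + FN) * 100
= 30 / (30 + 21)
= 30 / 51
= 0.5882
= 58.8%

58.8


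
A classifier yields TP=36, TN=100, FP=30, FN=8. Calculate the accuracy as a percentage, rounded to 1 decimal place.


Accuracy = (TP + TN) / (TP + TN + FP + FN) * 100
= (36 + 100) / (36 + 100 + 30 + 8)
= 136 / 174
= 0.7816
= 78.2%

78.2


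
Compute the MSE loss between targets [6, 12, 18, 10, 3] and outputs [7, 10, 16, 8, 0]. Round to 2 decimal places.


Differences: [-1, 2, 2, 2, 3]
Squared errors: [1, 4, 4, 4, 9]
Sum of squared errors = 22
MSE = 22 / 5 = 4.40

4.40


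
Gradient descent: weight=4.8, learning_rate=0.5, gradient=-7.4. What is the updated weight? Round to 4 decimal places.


w_new = w_old - lr * gradient
= 4.8 - 0.5 * -7.4
= 4.8 - (-3.7)
= 8.5000

8.5000


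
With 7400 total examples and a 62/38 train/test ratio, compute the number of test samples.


Train samples = 7400 * 62% = 4588
Test samples = 7400 - 4588
= 2812

2812


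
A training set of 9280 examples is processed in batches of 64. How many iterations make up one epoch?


Iterations per epoch = dataset_size / batch_size
= 9280 / 64
= 145

145


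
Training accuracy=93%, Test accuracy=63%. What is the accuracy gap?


Gap = train_accuracy - test_accuracy
= 93 - 63
= 30%
This large gap strongly indicates overfitting.

30


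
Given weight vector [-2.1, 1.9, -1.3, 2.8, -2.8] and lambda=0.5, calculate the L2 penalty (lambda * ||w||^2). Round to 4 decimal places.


Squaring each weight:
(-2.1)^2 = 4.41
1.9^2 = 3.61
(-1.3)^2 = 1.69
2.8^2 = 7.84
(-2.8)^2 = 7.84
Sum of squares = 25.39
Penalty = 0.5 * 25.39 = 12.6950

12.6950


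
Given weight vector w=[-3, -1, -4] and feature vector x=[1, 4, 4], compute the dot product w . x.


Element-wise products:
-3 * 1 = -3
-1 * 4 = -4
-4 * 4 = -16
Sum = -3 + -4 + -16
= -23

-23
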